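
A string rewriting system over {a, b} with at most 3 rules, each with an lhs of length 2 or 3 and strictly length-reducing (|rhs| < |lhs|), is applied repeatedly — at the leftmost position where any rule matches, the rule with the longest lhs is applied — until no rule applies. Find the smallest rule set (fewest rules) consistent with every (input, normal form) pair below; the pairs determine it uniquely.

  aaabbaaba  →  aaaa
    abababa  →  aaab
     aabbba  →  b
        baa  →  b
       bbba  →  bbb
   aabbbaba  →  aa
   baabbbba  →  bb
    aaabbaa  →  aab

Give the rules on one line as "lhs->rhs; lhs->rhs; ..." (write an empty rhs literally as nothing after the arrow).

  | aaabbaaba => aabaaba => aababa => aaaa
  | abababa => aaaba => aaab
  | aabbba => abba => ba => b
  | baa => ba => b

abb->b; ba->b; bab->a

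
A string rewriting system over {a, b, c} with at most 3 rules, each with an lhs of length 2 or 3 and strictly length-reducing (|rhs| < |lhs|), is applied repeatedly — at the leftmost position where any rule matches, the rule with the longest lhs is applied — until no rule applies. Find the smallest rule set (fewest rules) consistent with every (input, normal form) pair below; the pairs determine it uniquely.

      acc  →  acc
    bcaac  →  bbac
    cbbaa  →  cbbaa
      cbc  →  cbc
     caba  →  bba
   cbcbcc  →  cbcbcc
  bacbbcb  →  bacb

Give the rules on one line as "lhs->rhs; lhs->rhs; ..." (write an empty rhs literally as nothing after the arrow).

bbc->; ca->b

  | acc
  | bcaac => bbac
  | cbbaa
  | cbc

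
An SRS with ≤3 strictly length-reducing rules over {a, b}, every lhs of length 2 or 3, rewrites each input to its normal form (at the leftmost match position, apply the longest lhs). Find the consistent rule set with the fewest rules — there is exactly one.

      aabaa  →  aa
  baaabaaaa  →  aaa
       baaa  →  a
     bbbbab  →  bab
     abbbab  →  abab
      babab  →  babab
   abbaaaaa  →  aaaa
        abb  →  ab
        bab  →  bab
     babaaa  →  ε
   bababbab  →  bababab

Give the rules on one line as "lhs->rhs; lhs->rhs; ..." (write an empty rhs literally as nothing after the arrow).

baa->; bb->b

  | aabaa => aa
  | baaabaaaa => abaaaa => aaa
  | baaa => a
  | bbbbab => bbbab => bbab => bab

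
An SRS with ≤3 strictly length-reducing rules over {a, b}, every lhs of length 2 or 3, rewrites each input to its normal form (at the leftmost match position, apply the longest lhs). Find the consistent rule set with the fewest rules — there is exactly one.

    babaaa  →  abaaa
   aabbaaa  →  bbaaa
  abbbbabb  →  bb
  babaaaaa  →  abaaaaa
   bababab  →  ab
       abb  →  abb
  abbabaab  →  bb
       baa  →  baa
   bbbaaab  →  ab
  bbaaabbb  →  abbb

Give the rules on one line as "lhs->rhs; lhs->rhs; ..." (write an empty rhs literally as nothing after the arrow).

aab->b; bab->ab

  | babaaa => abaaa
  | aabbaaa => bbaaa
  | abbbbabb => abbbabb => abbabb => ababb => aabb => bb
  | babaaaaa => abaaaaa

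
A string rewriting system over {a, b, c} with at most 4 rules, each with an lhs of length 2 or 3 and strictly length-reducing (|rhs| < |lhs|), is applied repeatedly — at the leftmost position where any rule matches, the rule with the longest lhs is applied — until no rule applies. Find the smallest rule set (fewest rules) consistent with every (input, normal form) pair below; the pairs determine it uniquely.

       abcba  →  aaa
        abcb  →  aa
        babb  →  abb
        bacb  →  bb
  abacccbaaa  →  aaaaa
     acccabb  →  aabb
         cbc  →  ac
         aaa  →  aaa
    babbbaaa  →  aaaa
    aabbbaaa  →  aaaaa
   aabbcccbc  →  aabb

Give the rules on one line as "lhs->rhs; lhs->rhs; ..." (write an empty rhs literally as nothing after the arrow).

  | abcba => abaa => aaa
  | abcb => aba => aa
  | babb => abb
  | bacb => bb

ba->a; bac->b; ca->a; cb->a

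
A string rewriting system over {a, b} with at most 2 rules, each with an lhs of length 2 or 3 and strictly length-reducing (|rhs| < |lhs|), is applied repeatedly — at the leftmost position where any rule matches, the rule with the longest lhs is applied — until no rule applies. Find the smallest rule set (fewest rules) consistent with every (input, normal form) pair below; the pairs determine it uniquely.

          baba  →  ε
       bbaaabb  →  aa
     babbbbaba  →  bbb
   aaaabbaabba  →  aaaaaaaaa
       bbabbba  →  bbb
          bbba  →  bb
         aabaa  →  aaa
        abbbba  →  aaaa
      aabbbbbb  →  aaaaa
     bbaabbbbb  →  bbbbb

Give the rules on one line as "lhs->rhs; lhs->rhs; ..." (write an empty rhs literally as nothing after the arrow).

abb->aa; ba->

  | baba => ba => ε
  | bbaaabb => baabb => abb => aa
  | babbbbaba => bbbbaba => bbbba => bbb
  | aaaabbaabba => aaaaaaabba => aaaaaaaaa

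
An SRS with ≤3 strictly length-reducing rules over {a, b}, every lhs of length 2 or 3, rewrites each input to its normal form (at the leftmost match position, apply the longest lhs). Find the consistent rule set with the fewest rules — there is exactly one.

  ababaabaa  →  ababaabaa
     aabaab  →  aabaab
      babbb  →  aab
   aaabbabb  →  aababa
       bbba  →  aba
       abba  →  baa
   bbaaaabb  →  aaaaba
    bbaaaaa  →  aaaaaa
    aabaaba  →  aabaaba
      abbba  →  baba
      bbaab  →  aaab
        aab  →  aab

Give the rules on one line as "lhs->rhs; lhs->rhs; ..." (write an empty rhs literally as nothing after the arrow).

  | ababaabaa
  | aabaab
  | babbb => bbab => aab
  | aaabbabb => aabaabb => aababa

abb->ba; bb->a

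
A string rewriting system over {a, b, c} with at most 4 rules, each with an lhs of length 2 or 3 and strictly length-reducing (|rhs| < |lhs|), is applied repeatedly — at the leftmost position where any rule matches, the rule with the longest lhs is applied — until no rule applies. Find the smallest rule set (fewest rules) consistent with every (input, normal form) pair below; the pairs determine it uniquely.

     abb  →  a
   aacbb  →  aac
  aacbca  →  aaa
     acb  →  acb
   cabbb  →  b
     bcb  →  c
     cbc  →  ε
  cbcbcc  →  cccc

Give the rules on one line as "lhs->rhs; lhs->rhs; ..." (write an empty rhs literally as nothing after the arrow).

bb->; bc->a; bcb->c; ca->

  | abb => a
  | aacbb => aac
  | aacbca => aacaa => aaa
  | acb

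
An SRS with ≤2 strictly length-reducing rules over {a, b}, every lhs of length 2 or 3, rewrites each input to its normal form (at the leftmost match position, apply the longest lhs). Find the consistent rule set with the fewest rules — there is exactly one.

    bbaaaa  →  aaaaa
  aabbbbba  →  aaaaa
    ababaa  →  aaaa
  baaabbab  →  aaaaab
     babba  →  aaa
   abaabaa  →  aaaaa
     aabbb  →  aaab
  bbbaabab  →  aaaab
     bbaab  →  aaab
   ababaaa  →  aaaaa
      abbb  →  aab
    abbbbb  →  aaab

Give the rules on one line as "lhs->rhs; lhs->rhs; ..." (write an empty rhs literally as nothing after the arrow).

ba->a; bb->a

  | bbaaaa => aaaaa
  | aabbbbba => aaabbba => aaaaba => aaaaa
  | ababaa => aabaa => aaaa
  | baaabbab => aaabbab => aaaaab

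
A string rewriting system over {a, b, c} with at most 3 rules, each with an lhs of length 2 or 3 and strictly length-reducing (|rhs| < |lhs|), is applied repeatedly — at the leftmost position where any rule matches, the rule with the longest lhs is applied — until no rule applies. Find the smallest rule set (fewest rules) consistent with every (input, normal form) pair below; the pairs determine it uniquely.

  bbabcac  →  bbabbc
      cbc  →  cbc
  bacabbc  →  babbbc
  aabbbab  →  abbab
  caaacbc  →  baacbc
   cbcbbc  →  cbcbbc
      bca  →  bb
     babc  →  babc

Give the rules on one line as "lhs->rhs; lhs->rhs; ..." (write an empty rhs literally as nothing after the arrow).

aab->a; ca->b

  | bbabcac => bbabbc
  | cbc
  | bacabbc => babbbc
  | aabbbab => abbab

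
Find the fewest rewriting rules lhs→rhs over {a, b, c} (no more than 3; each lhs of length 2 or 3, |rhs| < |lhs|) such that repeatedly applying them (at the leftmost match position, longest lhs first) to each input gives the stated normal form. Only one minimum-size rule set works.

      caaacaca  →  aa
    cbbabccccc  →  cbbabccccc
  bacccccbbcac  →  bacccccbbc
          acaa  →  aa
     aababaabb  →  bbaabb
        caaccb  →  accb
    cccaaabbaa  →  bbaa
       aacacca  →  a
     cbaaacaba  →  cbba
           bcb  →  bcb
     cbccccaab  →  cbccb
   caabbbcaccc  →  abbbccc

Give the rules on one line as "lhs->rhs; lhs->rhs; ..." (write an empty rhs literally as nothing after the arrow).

aac->a; aba->ba; ca->

  | caaacaca => aacaca => aaca => aa
  | cbbabccccc
  | bacccccbbcac => bacccccbbc
  | acaa => aa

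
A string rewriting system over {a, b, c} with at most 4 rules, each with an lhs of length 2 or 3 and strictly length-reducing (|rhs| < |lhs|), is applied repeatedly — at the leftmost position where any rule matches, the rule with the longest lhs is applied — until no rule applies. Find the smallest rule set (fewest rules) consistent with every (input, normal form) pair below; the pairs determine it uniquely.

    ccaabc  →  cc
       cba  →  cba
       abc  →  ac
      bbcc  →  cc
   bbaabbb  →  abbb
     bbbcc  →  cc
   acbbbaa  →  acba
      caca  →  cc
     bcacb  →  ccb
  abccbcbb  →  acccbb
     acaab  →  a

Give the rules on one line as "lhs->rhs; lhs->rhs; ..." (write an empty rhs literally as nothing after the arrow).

  | ccaabc => ccabc => cc
  | cba
  | abc => ac
  | bbcc => bcc => cc

bba->; bc->c; ca->c; cab->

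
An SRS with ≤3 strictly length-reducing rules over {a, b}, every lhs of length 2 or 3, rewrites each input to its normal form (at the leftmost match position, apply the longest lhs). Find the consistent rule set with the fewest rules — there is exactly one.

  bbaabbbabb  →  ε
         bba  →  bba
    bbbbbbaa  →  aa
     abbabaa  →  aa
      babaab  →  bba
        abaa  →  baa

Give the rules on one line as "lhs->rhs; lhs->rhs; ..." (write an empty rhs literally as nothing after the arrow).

aab->a; ab->b; bbb->

  | bbaabbbabb => bbabbabb => bbbbabb => babb => bbb => ε
  | bba
  | bbbbbbaa => bbbaa => aa
  | abbabaa => bbabaa => bbbaa => aa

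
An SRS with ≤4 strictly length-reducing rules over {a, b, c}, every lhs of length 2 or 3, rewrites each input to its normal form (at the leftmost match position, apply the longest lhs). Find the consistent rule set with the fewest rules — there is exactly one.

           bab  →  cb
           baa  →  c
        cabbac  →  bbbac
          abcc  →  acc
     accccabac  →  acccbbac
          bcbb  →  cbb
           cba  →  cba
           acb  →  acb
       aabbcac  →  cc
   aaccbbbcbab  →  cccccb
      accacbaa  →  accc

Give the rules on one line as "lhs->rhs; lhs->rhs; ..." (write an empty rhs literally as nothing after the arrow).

  | bab => cb
  | baa => bc => c
  | cabbac => bbbac
  | abcc => acc

aa->c; bab->cb; bc->c; ca->b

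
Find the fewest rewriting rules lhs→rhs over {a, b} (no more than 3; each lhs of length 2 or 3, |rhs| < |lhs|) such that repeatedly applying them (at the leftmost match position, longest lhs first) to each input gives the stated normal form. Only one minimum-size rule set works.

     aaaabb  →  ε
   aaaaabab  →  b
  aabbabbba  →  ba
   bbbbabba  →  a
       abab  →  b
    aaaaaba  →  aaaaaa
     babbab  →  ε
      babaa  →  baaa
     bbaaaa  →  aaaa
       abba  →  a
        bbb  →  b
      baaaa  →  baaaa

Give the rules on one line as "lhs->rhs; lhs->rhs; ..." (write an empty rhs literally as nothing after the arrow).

  | aaaabb => aaabb => aabb => abb => bb => ε
  | aaaaabab => aaaaaab => aaaaab => aaaab => aaab => aab => ab => b
  | aabbabbba => abbabbba => bbabbba => abbba => bbba => ba
  | bbbbabba => bbabba => abba => bba => a

ab->b; aba->aa; bb->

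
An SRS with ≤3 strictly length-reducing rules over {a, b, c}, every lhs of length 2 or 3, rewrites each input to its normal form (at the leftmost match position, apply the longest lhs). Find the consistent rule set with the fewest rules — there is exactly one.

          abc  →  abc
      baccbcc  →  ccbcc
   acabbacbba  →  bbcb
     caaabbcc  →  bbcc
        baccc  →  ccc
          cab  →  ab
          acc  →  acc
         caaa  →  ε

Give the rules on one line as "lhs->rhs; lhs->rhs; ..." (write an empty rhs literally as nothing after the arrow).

aa->b; ba->; ca->a

  | abc
  | baccbcc => ccbcc
  | acabbacbba => aabbacbba => bbbacbba => bbcbba => bbcb
  | caaabbcc => aaabbcc => babbcc => bbcc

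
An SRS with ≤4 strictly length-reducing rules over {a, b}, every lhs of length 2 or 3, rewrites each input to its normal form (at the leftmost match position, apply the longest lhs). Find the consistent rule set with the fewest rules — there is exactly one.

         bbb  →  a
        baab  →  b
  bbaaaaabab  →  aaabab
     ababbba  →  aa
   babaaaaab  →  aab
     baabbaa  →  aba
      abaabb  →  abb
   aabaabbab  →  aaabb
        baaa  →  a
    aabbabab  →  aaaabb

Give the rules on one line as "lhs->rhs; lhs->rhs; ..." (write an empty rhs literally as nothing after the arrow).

baa->; bba->ab; bbb->a

  | bbb => a
  | baab => b
  | bbaaaaabab => abaaaabab => aaabab
  | ababbba => abaaa => aa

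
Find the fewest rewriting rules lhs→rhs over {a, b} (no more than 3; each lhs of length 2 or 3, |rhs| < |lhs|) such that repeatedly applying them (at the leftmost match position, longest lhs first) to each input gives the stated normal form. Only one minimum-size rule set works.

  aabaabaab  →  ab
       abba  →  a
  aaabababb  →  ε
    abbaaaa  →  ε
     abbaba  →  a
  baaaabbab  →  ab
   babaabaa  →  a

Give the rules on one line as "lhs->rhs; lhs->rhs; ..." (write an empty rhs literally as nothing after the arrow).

  | aabaabaab => baabaab => bbaab => aaab => ab
  | abba => aaa => a
  | aaabababb => abababb => ababb => abb => aa => ε
  | abbaaaa => aaaaaa => aaaa => aa => ε

aa->; aba->a; bb->a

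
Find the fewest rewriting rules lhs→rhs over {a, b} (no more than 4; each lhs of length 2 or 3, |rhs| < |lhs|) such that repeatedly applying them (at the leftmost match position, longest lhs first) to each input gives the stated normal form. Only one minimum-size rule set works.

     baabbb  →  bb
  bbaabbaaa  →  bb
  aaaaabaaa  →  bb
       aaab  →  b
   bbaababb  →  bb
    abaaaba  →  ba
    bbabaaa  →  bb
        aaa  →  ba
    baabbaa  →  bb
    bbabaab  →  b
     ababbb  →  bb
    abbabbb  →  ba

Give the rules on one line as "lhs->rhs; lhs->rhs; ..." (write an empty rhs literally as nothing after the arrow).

aa->b; ab->; bbb->ba

  | baabbb => bbbbb => babb => bb
  | bbaabbaaa => bbbbbaaa => babbaaa => bbaaa => bbba => baa => bb
  | aaaaabaaa => baaabaaa => bbabaaa => bbaaa => bbba => baa => bb
  | aaab => bab => b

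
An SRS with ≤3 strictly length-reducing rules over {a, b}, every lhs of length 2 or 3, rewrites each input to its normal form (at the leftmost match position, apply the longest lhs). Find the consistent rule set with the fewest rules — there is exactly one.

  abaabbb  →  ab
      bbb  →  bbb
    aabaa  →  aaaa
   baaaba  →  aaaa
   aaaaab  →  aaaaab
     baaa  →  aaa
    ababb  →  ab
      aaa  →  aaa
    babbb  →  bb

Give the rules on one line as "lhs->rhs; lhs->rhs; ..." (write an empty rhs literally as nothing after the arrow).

  | abaabbb => aaabbb => aabb => ab
  | bbb
  | aabaa => aaaa
  | baaaba => aaaba => aaaa

abb->b; ba->a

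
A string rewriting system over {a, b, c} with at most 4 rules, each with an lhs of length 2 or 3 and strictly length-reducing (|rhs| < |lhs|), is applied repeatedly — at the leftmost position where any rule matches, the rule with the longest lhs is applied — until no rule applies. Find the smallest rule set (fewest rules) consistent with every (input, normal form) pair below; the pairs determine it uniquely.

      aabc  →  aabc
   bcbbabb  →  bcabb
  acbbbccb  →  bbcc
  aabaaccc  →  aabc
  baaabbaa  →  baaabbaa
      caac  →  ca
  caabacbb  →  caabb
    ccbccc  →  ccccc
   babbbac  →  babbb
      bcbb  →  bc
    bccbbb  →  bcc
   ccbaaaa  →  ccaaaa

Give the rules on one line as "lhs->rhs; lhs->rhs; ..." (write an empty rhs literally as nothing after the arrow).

ac->; acb->; cb->c

  | aabc
  | bcbbabb => bcbabb => bcabb
  | acbbbccb => bbccb => bbcc
  | aabaaccc => aabacc => aabc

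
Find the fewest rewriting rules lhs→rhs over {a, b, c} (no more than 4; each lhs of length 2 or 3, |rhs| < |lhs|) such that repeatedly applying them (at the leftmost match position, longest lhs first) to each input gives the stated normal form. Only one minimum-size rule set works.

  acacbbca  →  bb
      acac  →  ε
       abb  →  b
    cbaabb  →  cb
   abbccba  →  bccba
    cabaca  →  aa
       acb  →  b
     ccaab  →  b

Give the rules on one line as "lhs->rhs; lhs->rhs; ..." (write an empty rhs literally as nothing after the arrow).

  | acacbbca => acbbca => bbca => bb
  | acac => ac => ε
  | abb => b
  | cbaabb => cbab => cb

ab->; ac->; bac->a; ca->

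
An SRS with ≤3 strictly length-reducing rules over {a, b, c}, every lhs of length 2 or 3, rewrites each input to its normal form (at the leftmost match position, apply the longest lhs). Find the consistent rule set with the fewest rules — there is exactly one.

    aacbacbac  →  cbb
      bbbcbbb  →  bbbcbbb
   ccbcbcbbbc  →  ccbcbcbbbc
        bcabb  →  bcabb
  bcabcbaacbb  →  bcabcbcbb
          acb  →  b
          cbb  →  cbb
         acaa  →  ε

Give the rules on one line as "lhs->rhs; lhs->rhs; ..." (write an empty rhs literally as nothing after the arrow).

aa->; ac->

  | aacbacbac => cbacbac => cbbac => cbb
  | bbbcbbb
  | ccbcbcbbbc
  | bcabb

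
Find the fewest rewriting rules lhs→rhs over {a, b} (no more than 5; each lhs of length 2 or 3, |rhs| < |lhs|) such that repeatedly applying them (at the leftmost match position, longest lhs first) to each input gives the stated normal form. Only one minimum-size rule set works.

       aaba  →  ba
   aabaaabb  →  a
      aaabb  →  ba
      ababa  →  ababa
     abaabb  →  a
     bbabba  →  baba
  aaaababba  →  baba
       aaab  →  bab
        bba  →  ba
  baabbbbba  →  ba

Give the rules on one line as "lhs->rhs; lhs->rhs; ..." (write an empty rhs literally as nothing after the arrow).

aa->b; baa->; bb->; bba->ba

  | aaba => bba => ba
  | aabaaabb => bbaaabb => baaabb => abb => a
  | aaabb => babb => ba
  | ababa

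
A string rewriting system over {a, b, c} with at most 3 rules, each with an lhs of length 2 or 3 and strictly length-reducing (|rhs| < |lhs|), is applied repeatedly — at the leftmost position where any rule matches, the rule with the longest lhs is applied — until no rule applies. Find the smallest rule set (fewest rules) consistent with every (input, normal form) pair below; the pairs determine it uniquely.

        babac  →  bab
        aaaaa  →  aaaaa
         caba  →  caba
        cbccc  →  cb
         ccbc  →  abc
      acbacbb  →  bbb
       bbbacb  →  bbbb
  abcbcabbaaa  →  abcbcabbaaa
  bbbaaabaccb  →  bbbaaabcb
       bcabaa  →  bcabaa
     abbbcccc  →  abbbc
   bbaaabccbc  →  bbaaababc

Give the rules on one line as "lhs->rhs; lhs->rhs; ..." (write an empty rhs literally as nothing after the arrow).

  | babac => bab
  | aaaaa
  | caba
  | cbccc => cbac => cb

ac->; cc->a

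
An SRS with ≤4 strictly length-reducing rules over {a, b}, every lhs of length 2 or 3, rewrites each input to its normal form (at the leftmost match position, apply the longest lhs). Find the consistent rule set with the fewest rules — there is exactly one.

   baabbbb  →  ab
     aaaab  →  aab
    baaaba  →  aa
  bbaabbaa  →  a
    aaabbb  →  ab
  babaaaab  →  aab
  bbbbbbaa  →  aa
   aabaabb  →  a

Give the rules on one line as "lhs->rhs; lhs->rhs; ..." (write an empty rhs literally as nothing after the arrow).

aaa->ab; ba->; bab->ab; bbb->

  | baabbbb => abbbb => ab
  | aaaab => abab => aab
  | baaaba => aaba => aa
  | bbaabbaa => babbaa => abbaa => aba => a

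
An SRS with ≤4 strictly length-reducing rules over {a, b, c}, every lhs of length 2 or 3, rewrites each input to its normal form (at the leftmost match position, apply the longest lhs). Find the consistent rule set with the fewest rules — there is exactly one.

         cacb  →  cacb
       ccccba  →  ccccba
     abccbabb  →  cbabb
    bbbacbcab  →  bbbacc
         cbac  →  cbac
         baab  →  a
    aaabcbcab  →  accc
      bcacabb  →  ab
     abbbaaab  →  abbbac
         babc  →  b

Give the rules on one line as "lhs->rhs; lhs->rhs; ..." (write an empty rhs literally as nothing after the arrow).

aab->c; aac->ba; abc->; bc->a

  | cacb
  | ccccba
  | abccbabb => cbabb
  | bbbacbcab => bbbacaab => bbbacc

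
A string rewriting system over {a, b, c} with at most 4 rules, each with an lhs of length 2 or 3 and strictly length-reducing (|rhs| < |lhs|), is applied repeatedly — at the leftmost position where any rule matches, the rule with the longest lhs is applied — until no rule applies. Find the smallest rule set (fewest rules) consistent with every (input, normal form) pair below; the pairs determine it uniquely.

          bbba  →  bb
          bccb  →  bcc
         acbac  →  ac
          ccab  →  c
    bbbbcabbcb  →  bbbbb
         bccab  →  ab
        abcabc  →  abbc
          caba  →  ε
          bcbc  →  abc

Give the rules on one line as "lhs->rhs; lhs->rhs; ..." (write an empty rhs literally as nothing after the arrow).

  | bbba => bb
  | bccb => bcc
  | acbac => acac => ac
  | ccab => cb => c

ba->; bcb->ab; ca->; cb->c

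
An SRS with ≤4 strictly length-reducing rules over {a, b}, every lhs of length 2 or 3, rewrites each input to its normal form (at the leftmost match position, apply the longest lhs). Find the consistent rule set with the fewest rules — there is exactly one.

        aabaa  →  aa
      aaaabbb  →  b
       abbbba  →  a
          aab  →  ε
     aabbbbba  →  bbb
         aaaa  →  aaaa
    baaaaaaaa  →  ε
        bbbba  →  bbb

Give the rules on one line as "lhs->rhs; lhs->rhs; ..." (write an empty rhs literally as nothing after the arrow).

aab->; abb->ab; ba->; baa->ba

  | aabaa => aa
  | aaaabbb => aabb => b
  | abbbba => abbba => abba => aba => a
  | aab => ε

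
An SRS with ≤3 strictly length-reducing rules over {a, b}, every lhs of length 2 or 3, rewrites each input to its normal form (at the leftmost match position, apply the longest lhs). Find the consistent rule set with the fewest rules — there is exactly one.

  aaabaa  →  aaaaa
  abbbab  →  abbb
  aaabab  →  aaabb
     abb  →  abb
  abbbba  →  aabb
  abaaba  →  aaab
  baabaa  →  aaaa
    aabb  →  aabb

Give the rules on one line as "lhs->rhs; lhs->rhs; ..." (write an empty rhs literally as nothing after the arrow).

  | aaabaa => aaaaa
  | abbbab => ababb => abbb
  | aaabab => aaabb
  | abb

ba->b; baa->aa; bba->ab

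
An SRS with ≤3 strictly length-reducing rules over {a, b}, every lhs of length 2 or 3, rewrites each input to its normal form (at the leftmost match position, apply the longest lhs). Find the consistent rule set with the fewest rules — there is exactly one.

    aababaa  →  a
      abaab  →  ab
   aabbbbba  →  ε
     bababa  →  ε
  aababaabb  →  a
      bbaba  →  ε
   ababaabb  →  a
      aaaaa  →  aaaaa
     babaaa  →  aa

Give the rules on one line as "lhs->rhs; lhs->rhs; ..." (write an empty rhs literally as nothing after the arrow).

  | aababaa => ababaa => babaa => baa => a
  | abaab => baab => ab
  | aabbbbba => aabbba => aaba => aba => ba => ε
  | bababa => baba => ba => ε

aba->ba; ba->; bb->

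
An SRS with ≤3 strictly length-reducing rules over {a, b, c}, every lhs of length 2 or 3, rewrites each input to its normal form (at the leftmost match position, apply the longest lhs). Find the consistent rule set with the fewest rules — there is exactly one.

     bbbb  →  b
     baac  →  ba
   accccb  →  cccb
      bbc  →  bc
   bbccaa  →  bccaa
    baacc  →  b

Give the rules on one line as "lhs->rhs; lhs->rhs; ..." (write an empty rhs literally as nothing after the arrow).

ac->; bb->b

  | bbbb => bbb => bb => b
  | baac => ba
  | accccb => cccb
  | bbc => bc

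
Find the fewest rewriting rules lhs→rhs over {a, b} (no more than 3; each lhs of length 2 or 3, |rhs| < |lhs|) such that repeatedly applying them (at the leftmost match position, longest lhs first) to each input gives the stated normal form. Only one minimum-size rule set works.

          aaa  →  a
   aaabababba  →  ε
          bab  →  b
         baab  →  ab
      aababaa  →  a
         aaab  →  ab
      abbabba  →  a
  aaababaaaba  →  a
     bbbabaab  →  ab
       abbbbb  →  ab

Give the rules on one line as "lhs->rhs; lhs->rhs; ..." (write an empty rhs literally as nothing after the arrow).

  | aaa => a
  | aaabababba => abababba => ababba => abba => aa => ε
  | bab => b
  | baab => ab

aa->; ba->; bb->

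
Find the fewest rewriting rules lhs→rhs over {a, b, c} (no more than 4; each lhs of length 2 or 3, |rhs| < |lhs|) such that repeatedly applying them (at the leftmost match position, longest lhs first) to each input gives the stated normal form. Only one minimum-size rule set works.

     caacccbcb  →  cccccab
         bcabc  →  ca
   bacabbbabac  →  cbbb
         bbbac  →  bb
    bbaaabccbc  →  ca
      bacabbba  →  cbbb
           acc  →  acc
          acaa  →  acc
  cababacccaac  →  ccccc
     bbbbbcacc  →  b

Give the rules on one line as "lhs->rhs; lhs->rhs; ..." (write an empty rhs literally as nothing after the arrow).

  | caacccbcb => cccccbcb => cccccab
  | bcabc => aabc => cbc => ca
  | bacabbbabac => bcabbbabac => aabbbabac => cbbbabac => cbbbbac => cbbbbc => cbbba => cbbb
  | bbbac => bbbc => bba => bb

aa->c; ba->b; baa->cb; bc->a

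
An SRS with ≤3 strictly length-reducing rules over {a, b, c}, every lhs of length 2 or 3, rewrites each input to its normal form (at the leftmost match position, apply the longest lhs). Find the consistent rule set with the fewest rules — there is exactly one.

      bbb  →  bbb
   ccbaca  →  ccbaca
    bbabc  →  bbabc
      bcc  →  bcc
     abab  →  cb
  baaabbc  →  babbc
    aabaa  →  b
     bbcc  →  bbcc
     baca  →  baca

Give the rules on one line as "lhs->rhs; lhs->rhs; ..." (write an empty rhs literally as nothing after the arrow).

  | bbb
  | ccbaca
  | bbabc
  | bcc

aa->; aba->c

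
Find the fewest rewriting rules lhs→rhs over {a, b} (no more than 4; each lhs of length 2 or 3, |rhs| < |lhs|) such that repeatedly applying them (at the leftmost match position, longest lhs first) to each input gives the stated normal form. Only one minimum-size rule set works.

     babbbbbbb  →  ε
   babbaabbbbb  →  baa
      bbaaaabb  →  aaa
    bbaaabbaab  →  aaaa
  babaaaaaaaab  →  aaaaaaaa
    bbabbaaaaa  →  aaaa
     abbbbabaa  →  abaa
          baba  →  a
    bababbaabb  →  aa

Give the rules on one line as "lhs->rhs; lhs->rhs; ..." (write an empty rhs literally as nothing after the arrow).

  | babbbbbbb => bbbbbb => bbbb => bb => ε
  | babbaabbbbb => baabbbbb => baabbbb => baabbb => baabb => baab => baa
  | bbaaaabb => aaabb => aaab => aaa
  | bbaaabbaab => aabbaab => aabaab => aaaab => aaaa

aab->aa; bab->; bb->; bba->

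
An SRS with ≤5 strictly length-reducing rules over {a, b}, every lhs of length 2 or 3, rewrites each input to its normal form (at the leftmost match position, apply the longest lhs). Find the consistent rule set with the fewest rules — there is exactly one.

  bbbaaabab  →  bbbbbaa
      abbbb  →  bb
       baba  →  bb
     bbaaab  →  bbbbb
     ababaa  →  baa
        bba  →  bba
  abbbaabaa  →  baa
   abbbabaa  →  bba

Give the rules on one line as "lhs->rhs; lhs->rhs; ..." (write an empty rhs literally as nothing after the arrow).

aaa->bb; aba->; abb->; bab->aa

  | bbbaaabab => bbbbbbab => bbbbbaa
  | abbbb => bb
  | baba => aaa => bb
  | bbaaab => bbbbb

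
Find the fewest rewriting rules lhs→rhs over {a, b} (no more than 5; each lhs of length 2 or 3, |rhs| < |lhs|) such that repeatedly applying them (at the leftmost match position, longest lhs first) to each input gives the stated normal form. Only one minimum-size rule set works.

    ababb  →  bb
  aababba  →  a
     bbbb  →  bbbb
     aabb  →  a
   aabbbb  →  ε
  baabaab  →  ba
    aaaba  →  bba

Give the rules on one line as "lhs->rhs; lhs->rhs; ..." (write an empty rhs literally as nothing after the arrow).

  | ababb => bb
  | aababba => abba => a
  | bbbb
  | aabb => a

aaa->b; ab->; aba->; abb->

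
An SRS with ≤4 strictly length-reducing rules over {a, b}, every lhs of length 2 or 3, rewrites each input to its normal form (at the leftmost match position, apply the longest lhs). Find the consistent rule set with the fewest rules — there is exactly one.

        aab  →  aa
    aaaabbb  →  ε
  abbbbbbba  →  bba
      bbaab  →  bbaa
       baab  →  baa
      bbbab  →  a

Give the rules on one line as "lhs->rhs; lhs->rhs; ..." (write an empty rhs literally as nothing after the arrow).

aaa->bb; ab->a; abb->; bbb->

  | aab => aa
  | aaaabbb => bbabbb => bbb => ε
  | abbbbbbba => bbbbba => bba
  | bbaab => bbaa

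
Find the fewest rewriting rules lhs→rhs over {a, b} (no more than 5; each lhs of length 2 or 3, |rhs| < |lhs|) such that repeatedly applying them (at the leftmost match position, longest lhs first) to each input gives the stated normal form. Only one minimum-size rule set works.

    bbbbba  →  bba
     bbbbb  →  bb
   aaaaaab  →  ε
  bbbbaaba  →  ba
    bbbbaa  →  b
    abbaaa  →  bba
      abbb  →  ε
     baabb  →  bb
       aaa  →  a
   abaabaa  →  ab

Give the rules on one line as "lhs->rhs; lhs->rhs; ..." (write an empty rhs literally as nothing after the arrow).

aa->; aab->; abb->bb; bbb->

  | bbbbba => bba
  | bbbbb => bb
  | aaaaaab => aaaab => aab => ε
  | bbbbaaba => baaba => ba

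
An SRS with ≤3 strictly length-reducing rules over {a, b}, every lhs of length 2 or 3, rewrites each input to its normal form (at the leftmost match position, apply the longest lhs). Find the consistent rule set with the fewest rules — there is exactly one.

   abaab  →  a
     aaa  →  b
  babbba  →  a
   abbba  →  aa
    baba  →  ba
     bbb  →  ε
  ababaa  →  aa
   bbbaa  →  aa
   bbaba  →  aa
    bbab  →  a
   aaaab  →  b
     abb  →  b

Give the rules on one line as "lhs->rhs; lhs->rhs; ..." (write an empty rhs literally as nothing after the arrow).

  | abaab => aab => a
  | aaa => b
  | babbba => bbba => aba => a
  | abbba => bba => aa

aaa->b; ab->; bb->a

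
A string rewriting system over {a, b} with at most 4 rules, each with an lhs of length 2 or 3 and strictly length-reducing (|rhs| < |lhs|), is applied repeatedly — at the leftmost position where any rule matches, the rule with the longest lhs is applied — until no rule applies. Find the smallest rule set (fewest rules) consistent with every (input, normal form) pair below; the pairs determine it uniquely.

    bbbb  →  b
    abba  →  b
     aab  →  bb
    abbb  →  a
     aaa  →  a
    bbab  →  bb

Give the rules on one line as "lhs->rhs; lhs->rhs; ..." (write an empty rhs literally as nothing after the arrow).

aa->b; ba->a; bab->b; bbb->

  | bbbb => b
  | abba => aba => aa => b
  | aab => bb
  | abbb => a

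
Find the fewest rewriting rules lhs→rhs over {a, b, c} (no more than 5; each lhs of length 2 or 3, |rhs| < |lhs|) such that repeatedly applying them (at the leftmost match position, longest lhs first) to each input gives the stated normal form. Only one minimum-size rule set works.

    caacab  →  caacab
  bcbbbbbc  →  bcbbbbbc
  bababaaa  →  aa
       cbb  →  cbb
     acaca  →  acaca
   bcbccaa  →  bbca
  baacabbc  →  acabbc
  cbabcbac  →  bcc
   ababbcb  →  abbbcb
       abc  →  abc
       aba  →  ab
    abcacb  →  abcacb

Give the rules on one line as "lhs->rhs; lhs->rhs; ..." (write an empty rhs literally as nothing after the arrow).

  | caacab
  | bcbbbbbc
  | bababaaa => babaaa => baaa => aa
  | cbb

aba->ab; ba->; cbc->bc; cca->c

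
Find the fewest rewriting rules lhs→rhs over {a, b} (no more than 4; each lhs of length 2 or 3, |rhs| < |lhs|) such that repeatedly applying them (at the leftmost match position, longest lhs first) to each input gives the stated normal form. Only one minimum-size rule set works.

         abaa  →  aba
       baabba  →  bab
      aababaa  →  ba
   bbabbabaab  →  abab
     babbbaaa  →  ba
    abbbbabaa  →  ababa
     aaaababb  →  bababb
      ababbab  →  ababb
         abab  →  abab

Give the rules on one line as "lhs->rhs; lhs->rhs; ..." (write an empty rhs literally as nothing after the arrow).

aa->b; baa->ba; bba->b; bbb->

  | abaa => aba
  | baabba => babba => bab
  | aababaa => bbabaa => bbaa => ba
  | bbabbabaab => bbbabaab => abaab => abab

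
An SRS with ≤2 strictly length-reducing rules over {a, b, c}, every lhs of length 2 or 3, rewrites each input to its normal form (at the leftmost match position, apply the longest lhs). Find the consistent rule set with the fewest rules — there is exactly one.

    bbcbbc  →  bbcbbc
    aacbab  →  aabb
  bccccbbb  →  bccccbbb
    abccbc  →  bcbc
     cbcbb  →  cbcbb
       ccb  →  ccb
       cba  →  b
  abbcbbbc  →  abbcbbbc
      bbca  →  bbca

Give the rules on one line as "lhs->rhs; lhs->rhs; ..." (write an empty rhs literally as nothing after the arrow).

  | bbcbbc
  | aacbab => aabb
  | bccccbbb
  | abccbc => bcbc

abc->b; cba->b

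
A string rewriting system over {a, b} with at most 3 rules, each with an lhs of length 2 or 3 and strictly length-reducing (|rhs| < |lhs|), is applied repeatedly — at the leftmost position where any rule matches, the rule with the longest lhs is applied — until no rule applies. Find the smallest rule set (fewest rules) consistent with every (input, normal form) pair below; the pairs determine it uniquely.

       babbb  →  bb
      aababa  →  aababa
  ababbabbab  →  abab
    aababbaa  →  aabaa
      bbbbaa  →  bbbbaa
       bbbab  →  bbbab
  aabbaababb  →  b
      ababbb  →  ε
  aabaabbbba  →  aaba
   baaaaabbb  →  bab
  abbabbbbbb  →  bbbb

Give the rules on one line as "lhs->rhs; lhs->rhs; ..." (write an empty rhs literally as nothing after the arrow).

  | babbb => bb
  | aababa
  | ababbabbab => ababbab => abab
  | aababbaa => aabaa

aaa->; abb->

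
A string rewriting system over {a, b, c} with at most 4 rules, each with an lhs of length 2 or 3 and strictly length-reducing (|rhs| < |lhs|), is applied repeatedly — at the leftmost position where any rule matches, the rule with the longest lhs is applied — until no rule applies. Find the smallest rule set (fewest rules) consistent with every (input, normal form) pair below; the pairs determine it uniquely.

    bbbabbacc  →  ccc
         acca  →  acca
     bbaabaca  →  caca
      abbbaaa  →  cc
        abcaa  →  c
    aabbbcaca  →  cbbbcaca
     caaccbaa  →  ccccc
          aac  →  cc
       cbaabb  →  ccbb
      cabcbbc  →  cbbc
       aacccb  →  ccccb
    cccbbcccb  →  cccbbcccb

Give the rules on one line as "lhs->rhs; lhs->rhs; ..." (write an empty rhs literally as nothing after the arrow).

aa->c; abc->; ba->a

  | bbbabbacc => bbabbacc => babbacc => abbacc => abacc => aacc => ccc
  | acca
  | bbaabaca => baabaca => aabaca => cbaca => caca
  | abbbaaa => abbaaa => abaaa => aaaa => caa => cc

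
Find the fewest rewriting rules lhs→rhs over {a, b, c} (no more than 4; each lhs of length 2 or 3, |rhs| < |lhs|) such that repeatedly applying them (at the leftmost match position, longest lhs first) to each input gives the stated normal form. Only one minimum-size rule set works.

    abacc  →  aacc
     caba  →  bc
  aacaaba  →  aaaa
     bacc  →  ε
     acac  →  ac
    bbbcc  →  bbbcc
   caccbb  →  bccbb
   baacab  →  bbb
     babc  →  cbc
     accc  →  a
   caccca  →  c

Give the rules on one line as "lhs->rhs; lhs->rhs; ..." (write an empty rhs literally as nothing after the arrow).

ab->a; ba->c; ca->b; ccc->

  | abacc => aacc
  | caba => bba => bc
  | aacaaba => aababa => aaaba => aaaa
  | bacc => ccc => ε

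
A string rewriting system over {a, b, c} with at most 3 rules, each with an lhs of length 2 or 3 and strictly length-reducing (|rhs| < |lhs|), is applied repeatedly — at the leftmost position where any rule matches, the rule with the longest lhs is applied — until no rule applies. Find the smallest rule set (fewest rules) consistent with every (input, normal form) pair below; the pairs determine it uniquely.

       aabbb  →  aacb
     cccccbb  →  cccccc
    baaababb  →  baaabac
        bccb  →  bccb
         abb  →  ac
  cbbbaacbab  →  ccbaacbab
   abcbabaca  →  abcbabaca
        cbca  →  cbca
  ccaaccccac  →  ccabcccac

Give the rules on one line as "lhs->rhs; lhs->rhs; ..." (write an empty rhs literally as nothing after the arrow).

  | aabbb => aacb
  | cccccbb => cccccc
  | baaababb => baaabac
  | bccb

acc->bc; bb->c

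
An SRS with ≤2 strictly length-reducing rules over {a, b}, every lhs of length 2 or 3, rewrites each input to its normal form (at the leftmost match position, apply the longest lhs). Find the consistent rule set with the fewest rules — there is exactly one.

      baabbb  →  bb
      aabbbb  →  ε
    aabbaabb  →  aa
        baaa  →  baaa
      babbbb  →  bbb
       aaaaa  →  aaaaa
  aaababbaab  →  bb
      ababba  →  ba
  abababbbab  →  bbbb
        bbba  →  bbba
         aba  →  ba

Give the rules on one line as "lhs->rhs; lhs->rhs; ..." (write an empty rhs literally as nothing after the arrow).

ab->b; abb->

  | baabbb => bab => bb
  | aabbbb => abb => ε
  | aabbaabb => aaabb => aa
  | baaa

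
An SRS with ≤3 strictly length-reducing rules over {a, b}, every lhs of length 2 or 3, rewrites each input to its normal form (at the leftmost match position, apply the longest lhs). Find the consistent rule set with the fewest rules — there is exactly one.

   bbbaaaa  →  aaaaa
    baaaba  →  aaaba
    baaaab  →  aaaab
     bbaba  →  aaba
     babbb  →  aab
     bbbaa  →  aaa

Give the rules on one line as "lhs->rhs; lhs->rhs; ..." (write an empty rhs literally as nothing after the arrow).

baa->aa; bb->a

  | bbbaaaa => abaaaa => aaaaa
  | baaaba => aaaba
  | baaaab => aaaab
  | bbaba => aaba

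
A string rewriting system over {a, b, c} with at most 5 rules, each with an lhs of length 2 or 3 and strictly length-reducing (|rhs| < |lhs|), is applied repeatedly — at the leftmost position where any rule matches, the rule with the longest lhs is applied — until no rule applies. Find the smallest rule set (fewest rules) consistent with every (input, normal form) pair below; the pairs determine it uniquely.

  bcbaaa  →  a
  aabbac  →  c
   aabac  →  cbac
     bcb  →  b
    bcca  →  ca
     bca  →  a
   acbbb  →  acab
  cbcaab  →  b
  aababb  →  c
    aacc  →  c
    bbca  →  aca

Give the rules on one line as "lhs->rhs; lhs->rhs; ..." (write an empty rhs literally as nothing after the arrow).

aa->c; bb->a; bc->; cc->

  | bcbaaa => baaa => bca => a
  | aabbac => cbbac => caac => ccc => c
  | aabac => cbac
  | bcb => b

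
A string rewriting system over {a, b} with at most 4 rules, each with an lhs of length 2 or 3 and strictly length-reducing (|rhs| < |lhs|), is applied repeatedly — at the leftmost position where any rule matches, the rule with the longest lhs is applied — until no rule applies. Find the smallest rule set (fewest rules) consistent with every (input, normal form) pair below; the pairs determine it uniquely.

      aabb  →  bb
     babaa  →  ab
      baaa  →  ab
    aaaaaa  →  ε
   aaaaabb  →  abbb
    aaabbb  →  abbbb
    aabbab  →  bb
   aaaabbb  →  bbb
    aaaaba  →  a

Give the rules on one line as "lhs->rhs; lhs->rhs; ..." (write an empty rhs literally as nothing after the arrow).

aa->; aaa->ab; ba->a; bba->b

  | aabb => bb
  | babaa => abaa => aaa => ab
  | baaa => aaa => ab
  | aaaaaa => abaaa => aaaa => aba => aa => ε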